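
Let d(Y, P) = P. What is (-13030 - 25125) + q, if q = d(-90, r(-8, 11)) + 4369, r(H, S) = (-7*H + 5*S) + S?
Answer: -33664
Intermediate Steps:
r(H, S) = -7*H + 6*S
q = 4491 (q = (-7*(-8) + 6*11) + 4369 = (56 + 66) + 4369 = 122 + 4369 = 4491)
(-13030 - 25125) + q = (-13030 - 25125) + 4491 = -38155 + 4491 = -33664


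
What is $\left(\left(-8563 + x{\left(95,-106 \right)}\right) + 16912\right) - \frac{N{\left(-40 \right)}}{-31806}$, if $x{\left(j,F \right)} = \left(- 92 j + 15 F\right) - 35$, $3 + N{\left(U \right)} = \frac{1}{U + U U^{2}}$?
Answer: $- \frac{4106302371961}{2036856240} \approx -2016.0$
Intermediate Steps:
$N{\left(U \right)} = -3 + \frac{1}{U + U^{3}}$ ($N{\left(U \right)} = -3 + \frac{1}{U + U U^{2}} = -3 + \frac{1}{U + U^{3}}$)
$x{\left(j,F \right)} = -35 - 92 j + 15 F$
$\left(\left(-8563 + x{\left(95,-106 \right)}\right) + 16912\right) - \frac{N{\left(-40 \right)}}{-31806} = \left(\left(-8563 - 10365\right) + 16912\right) - \frac{\frac{1}{-40 + \left(-40\right)^{3}} \left(1 - -120 - 3 \left(-40\right)^{3}\right)}{-31806} = \left(\left(-8563 - 10365\right) + 16912\right) - \frac{1 + 120 - -192000}{-40 - 64000} \left(- \frac{1}{31806}\right) = \left(\left(-8563 - 10365\right) + 16912\right) - \frac{1 + 120 + 192000}{-64040} \left(- \frac{1}{31806}\right) = \left(-18928 + 16912\right) - \left(- \frac{1}{64040}\right) 192121 \left(- \frac{1}{31806}\right) = -2016 - \left(- \frac{192121}{64040}\right) \left(- \frac{1}{31806}\right) = -2016 - \frac{192121}{2036856240} = - \frac{4106302371961}{2036856240}$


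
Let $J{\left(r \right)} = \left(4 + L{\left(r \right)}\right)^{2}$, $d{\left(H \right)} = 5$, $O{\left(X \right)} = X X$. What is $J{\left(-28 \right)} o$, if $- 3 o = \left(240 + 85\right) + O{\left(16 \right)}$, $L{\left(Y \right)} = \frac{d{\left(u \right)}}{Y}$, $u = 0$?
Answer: $- \frac{950267}{336} \approx -2828.2$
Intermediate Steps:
$O{\left(X \right)} = X^{2}$
$L{\left(Y \right)} = \frac{5}{Y}$
$J{\left(r \right)} = \left(4 + \frac{5}{r}\right)^{2}$
$o = - \frac{581}{3}$ ($o = - \frac{\left(240 + 85\right) + 16^{2}}{3} = - \frac{325 + 256}{3} = \left(- \frac{1}{3}\right) 581 = - \frac{581}{3} \approx -193.67$)
$J{\left(-28 \right)} o = \frac{\left(5 + 4 \left(-28\right)\right)^{2}}{784} \left(- \frac{581}{3}\right) = \frac{\left(5 - 112\right)^{2}}{784} \left(- \frac{581}{3}\right) = \frac{\left(-107\right)^{2}}{784} \left(- \frac{581}{3}\right) = \frac{1}{784} \cdot 11449 \left(- \frac{581}{3}\right) = \frac{11449}{784} \left(- \frac{581}{3}\right) = - \frac{950267}{336}$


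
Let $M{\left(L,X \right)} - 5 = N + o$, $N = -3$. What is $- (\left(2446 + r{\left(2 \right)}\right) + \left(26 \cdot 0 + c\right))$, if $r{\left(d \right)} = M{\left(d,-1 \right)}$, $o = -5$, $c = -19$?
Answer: $-2424$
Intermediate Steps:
$M{\left(L,X \right)} = -3$ ($M{\left(L,X \right)} = 5 - 8 = -3$)
$r{\left(d \right)} = -3$
$- (\left(2446 + r{\left(2 \right)}\right) + \left(26 \cdot 0 + c\right)) = - (\left(2446 - 3\right) + \left(26 \cdot 0 - 19\right)) = - (2443 + \left(0 - 19\right)) = - (2443 - 19) = \left(-1\right) 2424 = -2424$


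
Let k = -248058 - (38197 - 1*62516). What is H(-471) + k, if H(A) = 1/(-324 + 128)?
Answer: -43852845/196 ≈ -2.2374e+5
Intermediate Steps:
H(A) = -1/196 (H(A) = 1/(-196) = -1/196)
k = -223739 (k = -248058 - (38197 - 62516) = -248058 - 1*(-24319) = -248058 + 24319 = -223739)
H(-471) + k = -1/196 - 223739 = -43852845/196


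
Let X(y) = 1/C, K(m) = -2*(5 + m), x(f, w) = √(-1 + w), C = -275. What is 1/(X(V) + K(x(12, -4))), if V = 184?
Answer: -756525/9080501 + 151250*I*√5/9080501 ≈ -0.083313 + 0.037245*I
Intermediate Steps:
K(m) = -10 - 2*m
X(y) = -1/275 (X(y) = 1/(-275) = -1/275)
1/(X(V) + K(x(12, -4))) = 1/(-1/275 + (-10 - 2*√(-1 - 4))) = 1/(-1/275 + (-10 - 2*I*√5)) = 1/(-2751/275 - 2*I*√5)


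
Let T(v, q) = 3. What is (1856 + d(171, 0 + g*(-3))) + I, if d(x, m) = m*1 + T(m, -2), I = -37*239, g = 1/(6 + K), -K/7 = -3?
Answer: -62857/9 ≈ -6984.1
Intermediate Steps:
K = 21 (K = -7*(-3) = 21)
g = 1/27 (g = 1/(6 + 21) = 1/27 ≈ 0.037037)
I = -8843
d(x, m) = 3 + m (d(x, m) = m*1 + 3 = m + 3 = 3 + m)
(1856 + d(171, 0 + g*(-3))) + I = (1856 + (3 + (0 + (1/27)*(-3)))) - 8843 = (1856 + (3 + (0 - ⅑))) - 8843 = (1856 + (3 - ⅑)) - 8843 = (1856 + 26/9) - 8843 = 16730/9 - 8843 = -62857/9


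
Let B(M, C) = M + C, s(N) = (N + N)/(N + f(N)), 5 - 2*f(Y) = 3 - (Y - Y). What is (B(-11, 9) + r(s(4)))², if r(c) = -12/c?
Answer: 361/4 ≈ 90.250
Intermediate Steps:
f(Y) = 1 (f(Y) = 5/2 - (3 - (Y - Y))/2 = 5/2 - (3 - 1*0)/2 = 5/2 - (3 + 0)/2 = 5/2 - ½*3 = 5/2 - 3/2 = 1)
s(N) = 2*N/(1 + N) (s(N) = (N + N)/(N + 1) = (2*N)/(1 + N) = 2*N/(1 + N))
B(M, C) = C + M
(B(-11, 9) + r(s(4)))² = ((9 - 11) - 12/(2*4/(1 + 4)))² = (-2 - 12/(2*4/5))² = (-2 - 12/(2*4*(⅕)))² = (-2 - 12/8/5)² = (-2 - 12*5/8)² = (-2 - 15/2)² = (-19/2)² = 361/4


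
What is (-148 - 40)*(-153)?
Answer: 28764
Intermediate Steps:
(-148 - 40)*(-153) = -188*(-153) = 28764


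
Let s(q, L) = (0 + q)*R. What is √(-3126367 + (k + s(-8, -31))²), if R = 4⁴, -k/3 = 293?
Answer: √5440962 ≈ 2332.6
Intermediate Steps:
k = -879 (k = -3*293 = -879)
R = 256
s(q, L) = 256*q (s(q, L) = (0 + q)*256 = q*256 = 256*q)
√(-3126367 + (k + s(-8, -31))²) = √(-3126367 + (-879 + 256*(-8))²) = √(-3126367 + (-879 - 2048)²) = √(-3126367 + (-2927)²) = √(-3126367 + 8567329) = √5440962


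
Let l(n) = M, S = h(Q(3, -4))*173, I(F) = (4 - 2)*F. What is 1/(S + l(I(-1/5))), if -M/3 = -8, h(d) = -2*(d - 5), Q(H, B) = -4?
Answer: 1/3138 ≈ 0.00031867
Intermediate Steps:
h(d) = 10 - 2*d (h(d) = -2*(-5 + d) = 10 - 2*d)
I(F) = 2*F
S = 3114 (S = (10 - 2*(-4))*173 = (10 + 8)*173 = 18*173 = 3114)
M = 24 (M = -3*(-8) = 24)
l(n) = 24
1/(S + l(I(-1/5))) = 1/(3114 + 24) = 1/3138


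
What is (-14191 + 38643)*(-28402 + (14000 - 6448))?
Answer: -509824200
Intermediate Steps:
(-14191 + 38643)*(-28402 + (14000 - 6448)) = 24452*(-28402 + 7552) = 24452*(-20850) = -509824200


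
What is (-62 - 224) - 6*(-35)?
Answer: -76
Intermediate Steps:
(-62 - 224) - 6*(-35) = -286 + 210 = -76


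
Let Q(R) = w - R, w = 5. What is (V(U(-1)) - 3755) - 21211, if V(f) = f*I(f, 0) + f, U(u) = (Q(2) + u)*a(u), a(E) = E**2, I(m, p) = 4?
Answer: -24956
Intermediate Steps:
Q(R) = 5 - R
U(u) = u**2*(3 + u) (U(u) = ((5 - 1*2) + u)*u**2 = ((5 - 2) + u)*u**2 = (3 + u)*u**2 = u**2*(3 + u))
V(f) = 5*f (V(f) = f*4 + f = 4*f + f = 5*f)
(V(U(-1)) - 3755) - 21211 = (5*((-1)**2*(3 - 1)) - 3755) - 21211 = (5*(1*2) - 3755) - 21211 = (5*2 - 3755) - 21211 = (10 - 3755) - 21211 = -3745 - 21211 = -24956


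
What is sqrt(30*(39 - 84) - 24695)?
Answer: I*sqrt(26045) ≈ 161.38*I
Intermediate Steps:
sqrt(30*(39 - 84) - 24695) = sqrt(30*(-45) - 24695) = sqrt(-1350 - 24695) = sqrt(-26045) = I*sqrt(26045)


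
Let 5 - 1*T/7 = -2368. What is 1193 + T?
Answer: 17804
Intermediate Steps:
T = 16611 (T = 35 - 7*(-2368) = 35 + 16576 = 16611)
1193 + T = 1193 + 16611 = 17804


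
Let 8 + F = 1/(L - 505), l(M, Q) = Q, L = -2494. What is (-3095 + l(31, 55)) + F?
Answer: -9140953/2999 ≈ -3048.0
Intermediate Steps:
F = -23993/2999 (F = -8 + 1/(-2494 - 505) = -8 + 1/(-2999) = -8 - 1/2999 = -23993/2999 ≈ -8.0003)
(-3095 + l(31, 55)) + F = (-3095 + 55) - 23993/2999 = -3040 - 23993/2999 = -9140953/2999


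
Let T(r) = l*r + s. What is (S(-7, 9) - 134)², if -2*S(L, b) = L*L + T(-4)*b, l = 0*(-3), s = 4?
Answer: 124609/4 ≈ 31152.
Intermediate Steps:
l = 0
T(r) = 4 (T(r) = 0*r + 4 = 0 + 4 = 4)
S(L, b) = -2*b - L²/2 (S(L, b) = -(L*L + 4*b)/2 = -(L² + 4*b)/2 = -2*b - L²/2)
(S(-7, 9) - 134)² = ((-2*9 - ½*(-7)²) - 134)² = ((-18 - ½*49) - 134)² = ((-18 - 49/2) - 134)² = (-85/2 - 134)² = (-353/2)² = 124609/4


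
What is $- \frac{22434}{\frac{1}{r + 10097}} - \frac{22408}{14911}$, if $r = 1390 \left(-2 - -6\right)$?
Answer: $- \frac{5237475919126}{14911} \approx -3.5125 \cdot 10^{8}$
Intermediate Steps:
$r = 5560$ ($r = 1390 \left(-2 + 6\right) = 1390 \cdot 4 = 5560$)
$- \frac{22434}{\frac{1}{r + 10097}} - \frac{22408}{14911} = - \frac{22434}{\frac{1}{5560 + 10097}} - \frac{22408}{14911} = - \frac{22434}{\frac{1}{15657}} - \frac{22408}{14911} = - 22434 \frac{1}{\frac{1}{15657}} - \frac{22408}{14911} = \left(-22434\right) 15657 - \frac{22408}{14911} = -351249138 - \frac{22408}{14911} = - \frac{5237475919126}{14911}$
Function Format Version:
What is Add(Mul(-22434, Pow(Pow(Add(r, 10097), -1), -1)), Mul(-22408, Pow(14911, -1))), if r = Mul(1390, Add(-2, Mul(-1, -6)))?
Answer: Rational(-5237475919126, 14911) ≈ -3.5125e+8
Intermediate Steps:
r = 5560 (r = Mul(1390, Add(-2, 6)) = Mul(1390, 4) = 5560)
Add(Mul(-22434, Pow(Pow(Add(r, 10097), -1), -1)), Mul(-22408, Pow(14911, -1))) = Add(Mul(-22434, Pow(Pow(Add(5560, 10097), -1), -1)), Mul(-22408, Pow(14911, -1))) = Add(Mul(-22434, Pow(Pow(15657, -1), -1)), Mul(-22408, Rational(1, 14911))) = Add(Mul(-22434, Pow(Rational(1, 15657), -1)), Rational(-22408, 14911)) = Add(Mul(-22434, 15657), Rational(-22408, 14911)) = Add(-351249138, Rational(-22408, 14911)) = Rational(-5237475919126, 14911)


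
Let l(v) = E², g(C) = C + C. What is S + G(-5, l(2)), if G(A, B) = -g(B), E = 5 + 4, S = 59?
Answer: -103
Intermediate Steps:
E = 9
g(C) = 2*C
l(v) = 81 (l(v) = 9² = 81)
G(A, B) = -2*B
S + G(-5, l(2)) = 59 - 2*81 = 59 - 162 = -103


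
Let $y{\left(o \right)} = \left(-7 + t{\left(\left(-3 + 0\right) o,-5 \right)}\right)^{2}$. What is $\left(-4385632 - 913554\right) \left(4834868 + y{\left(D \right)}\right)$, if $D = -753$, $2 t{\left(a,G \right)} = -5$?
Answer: $- \frac{51242686137969}{2} \approx -2.5621 \cdot 10^{13}$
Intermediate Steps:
$t{\left(a,G \right)} = - \frac{5}{2}$ ($t{\left(a,G \right)} = \frac{1}{2} \left(-5\right) = - \frac{5}{2}$)
$y{\left(o \right)} = \frac{361}{4}$ ($y{\left(o \right)} = \left(-7 - \frac{5}{2}\right)^{2} = \left(- \frac{19}{2}\right)^{2} = \frac{361}{4}$)
$\left(-4385632 - 913554\right) \left(4834868 + y{\left(D \right)}\right) = \left(-4385632 - 913554\right) \left(4834868 + \frac{361}{4}\right) = \left(-5299186\right) \frac{19339833}{4} = - \frac{51242686137969}{2}$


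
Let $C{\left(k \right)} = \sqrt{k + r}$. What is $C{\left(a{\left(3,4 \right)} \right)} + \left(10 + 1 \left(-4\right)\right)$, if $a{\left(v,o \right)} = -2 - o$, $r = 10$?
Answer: $8$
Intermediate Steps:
$C{\left(k \right)} = \sqrt{10 + k}$ ($C{\left(k \right)} = \sqrt{k + 10} = \sqrt{10 + k}$)
$C{\left(a{\left(3,4 \right)} \right)} + \left(10 + 1 \left(-4\right)\right) = \sqrt{10 - 6} + \left(10 + 1 \left(-4\right)\right) = \sqrt{10 - 6} + \left(10 - 4\right) = \sqrt{10 - 6} + 6 = \sqrt{4} + 6 = 2 + 6 = 8$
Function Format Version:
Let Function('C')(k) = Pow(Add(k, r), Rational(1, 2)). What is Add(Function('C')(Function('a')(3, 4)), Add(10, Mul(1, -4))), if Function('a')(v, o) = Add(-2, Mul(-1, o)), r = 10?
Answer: 8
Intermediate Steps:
Function('C')(k) = Pow(Add(10, k), Rational(1, 2)) (Function('C')(k) = Pow(Add(k, 10), Rational(1, 2)) = Pow(Add(10, k), Rational(1, 2)))
Add(Function('C')(Function('a')(3, 4)), Add(10, Mul(1, -4))) = Add(Pow(Add(10, Add(-2, Mul(-1, 4))), Rational(1, 2)), Add(10, Mul(1, -4))) = Add(Pow(Add(10, Add(-2, -4)), Rational(1, 2)), Add(10, -4)) = Add(Pow(Add(10, -6), Rational(1, 2)), 6) = Add(Pow(4, Rational(1, 2)), 6) = Add(2, 6) = 8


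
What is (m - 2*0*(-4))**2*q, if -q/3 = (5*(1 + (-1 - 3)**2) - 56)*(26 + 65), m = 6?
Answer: -285012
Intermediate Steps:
q = -7917 (q = -3*(5*(1 + (-1 - 3)**2) - 56)*(26 + 65) = -3*(5*(1 + (-4)**2) - 56)*91 = -3*(5*(1 + 16) - 56)*91 = -3*(5*17 - 56)*91 = -3*(85 - 56)*91 = -87*91 = -3*2639 = -7917)
(m - 2*0*(-4))**2*q = (6 - 2*0*(-4))**2*(-7917) = (6 + 0*(-4))**2*(-7917) = (6 + 0)**2*(-7917) = 6**2*(-7917) = 36*(-7917) = -285012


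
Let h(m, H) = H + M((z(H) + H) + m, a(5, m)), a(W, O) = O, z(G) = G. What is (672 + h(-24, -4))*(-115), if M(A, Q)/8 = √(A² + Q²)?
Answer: -113620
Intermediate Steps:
M(A, Q) = 8*√(A² + Q²)
h(m, H) = H + 8*√(m² + (m + 2*H)²) (h(m, H) = H + 8*√(((H + H) + m)² + m²) = H + 8*√((2*H + m)² + m²) = H + 8*√((m + 2*H)² + m²) = H + 8*√(m² + (m + 2*H)²))
(672 + h(-24, -4))*(-115) = (672 + (-4 + 8*√((-24)² + (-24 + 2*(-4))²)))*(-115) = (672 + (-4 + 8*√(576 + (-24 - 8)²)))*(-115) = (672 + (-4 + 8*√(576 + (-32)²)))*(-115) = (672 + (-4 + 8*√(576 + 1024)))*(-115) = (672 + (-4 + 8*√1600))*(-115) = (672 + (-4 + 8*40))*(-115) = (672 + (-4 + 320))*(-115) = (672 + 316)*(-115) = 988*(-115) = -113620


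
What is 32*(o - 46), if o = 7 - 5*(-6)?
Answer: -288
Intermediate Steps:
o = 37 (o = 7 + 30 = 37)
32*(o - 46) = 32*(37 - 46) = 32*(-9) = -288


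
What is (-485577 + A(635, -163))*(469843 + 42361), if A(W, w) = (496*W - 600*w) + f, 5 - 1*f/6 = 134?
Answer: -37693604564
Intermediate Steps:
f = -774 (f = 30 - 6*134 = 30 - 804 = -774)
A(W, w) = -774 - 600*w + 496*W (A(W, w) = (496*W - 600*w) - 774 = (-600*w + 496*W) - 774 = -774 - 600*w + 496*W)
(-485577 + A(635, -163))*(469843 + 42361) = (-485577 + (-774 - 600*(-163) + 496*635))*(469843 + 42361) = (-485577 + (-774 + 97800 + 314960))*512204 = (-485577 + 411986)*512204 = -73591*512204 = -37693604564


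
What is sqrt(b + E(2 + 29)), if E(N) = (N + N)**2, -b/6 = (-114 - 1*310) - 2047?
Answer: sqrt(18670) ≈ 136.64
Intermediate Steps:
b = 14826 (b = -6*((-114 - 1*310) - 2047) = -6*((-114 - 310) - 2047) = -6*(-424 - 2047) = -6*(-2471) = 14826)
E(N) = 4*N**2 (E(N) = (2*N)**2 = 4*N**2)
sqrt(b + E(2 + 29)) = sqrt(14826 + 4*(2 + 29)**2) = sqrt(14826 + 4*31**2) = sqrt(14826 + 4*961) = sqrt(14826 + 3844) = sqrt(18670)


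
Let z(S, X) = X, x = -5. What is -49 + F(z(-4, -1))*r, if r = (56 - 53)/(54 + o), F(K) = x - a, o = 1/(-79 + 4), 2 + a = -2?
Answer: -198626/4049 ≈ -49.056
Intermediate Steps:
a = -4 (a = -2 - 2 = -4)
o = -1/75 (o = 1/(-75) = -1/75 ≈ -0.013333)
F(K) = -1 (F(K) = -5 - 1*(-4) = -5 + 4 = -1)
r = 225/4049 (r = (56 - 53)/(54 - 1/75) = 3/(4049/75) = 3*(75/4049) = 225/4049 ≈ 0.055569)
-49 + F(z(-4, -1))*r = -49 - 1*225/4049 = -49 - 225/4049 = -198626/4049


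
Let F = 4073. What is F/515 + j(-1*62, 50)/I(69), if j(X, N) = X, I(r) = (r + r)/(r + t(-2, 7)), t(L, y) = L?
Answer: -788618/35535 ≈ -22.193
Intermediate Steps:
I(r) = 2*r/(-2 + r) (I(r) = (r + r)/(r - 2) = (2*r)/(-2 + r) = 2*r/(-2 + r))
F/515 + j(-1*62, 50)/I(69) = 4073/515 + (-1*62)/((2*69/(-2 + 69))) = 4073*(1/515) - 62/(2*69/67) = 4073/515 - 62/(2*69*(1/67)) = 4073/515 - 62/138/67 = 4073/515 - 62*67/138 = 4073/515 - 2077/69 = -788618/35535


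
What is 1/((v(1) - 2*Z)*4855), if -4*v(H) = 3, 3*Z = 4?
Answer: -12/199055 ≈ -6.0285e-5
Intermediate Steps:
Z = 4/3 (Z = (⅓)*4 = 4/3 ≈ 1.3333)
v(H) = -¾ (v(H) = -¼*3 = -¾)
1/((v(1) - 2*Z)*4855) = 1/((-¾ - 2*4/3)*4855) = 1/((-¾ - 8/3)*4855) = 1/(-41/12*4855) = 1/(-199055/12) = -12/199055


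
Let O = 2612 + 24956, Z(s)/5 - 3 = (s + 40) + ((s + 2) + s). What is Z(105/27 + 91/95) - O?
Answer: -1554407/57 ≈ -27270.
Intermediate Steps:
Z(s) = 225 + 15*s (Z(s) = 15 + 5*((s + 40) + ((s + 2) + s)) = 15 + 5*((40 + s) + ((2 + s) + s)) = 15 + 5*((40 + s) + (2 + 2*s)) = 15 + 5*(42 + 3*s) = 15 + (210 + 15*s) = 225 + 15*s)
O = 27568
Z(105/27 + 91/95) - O = (225 + 15*(105/27 + 91/95)) - 1*27568 = (225 + 15*(105*(1/27) + 91*(1/95))) - 27568 = (225 + 15*(35/9 + 91/95)) - 27568 = (225 + 15*(4144/855)) - 27568 = (225 + 4144/57) - 27568 = 16969/57 - 27568 = -1554407/57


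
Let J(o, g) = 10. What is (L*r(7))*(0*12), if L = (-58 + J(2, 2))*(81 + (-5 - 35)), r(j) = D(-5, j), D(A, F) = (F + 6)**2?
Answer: 0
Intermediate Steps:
D(A, F) = (6 + F)**2
r(j) = (6 + j)**2
L = -1968 (L = (-58 + 10)*(81 + (-5 - 35)) = -48*(81 - 40) = -48*41 = -1968)
(L*r(7))*(0*12) = (-1968*(6 + 7)**2)*(0*12) = -1968*13**2*0 = -1968*169*0 = -332592*0 = 0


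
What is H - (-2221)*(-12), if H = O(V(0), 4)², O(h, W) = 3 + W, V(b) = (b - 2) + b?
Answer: -26603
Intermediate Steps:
V(b) = -2 + 2*b (V(b) = (-2 + b) + b = -2 + 2*b)
H = 49 (H = (3 + 4)² = 7² = 49)
H - (-2221)*(-12) = 49 - (-2221)*(-12) = 49 - 1*26652 = 49 - 26652 = -26603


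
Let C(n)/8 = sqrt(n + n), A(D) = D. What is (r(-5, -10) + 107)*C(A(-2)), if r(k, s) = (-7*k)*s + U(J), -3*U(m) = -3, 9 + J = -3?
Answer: -3872*I ≈ -3872.0*I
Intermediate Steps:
J = -12 (J = -9 - 3 = -12)
U(m) = 1 (U(m) = -1/3*(-3) = 1)
r(k, s) = 1 - 7*k*s (r(k, s) = (-7*k)*s + 1 = -7*k*s + 1 = 1 - 7*k*s)
C(n) = 8*sqrt(2)*sqrt(n) (C(n) = 8*sqrt(n + n) = 8*sqrt(2*n) = 8*(sqrt(2)*sqrt(n)) = 8*sqrt(2)*sqrt(n))
(r(-5, -10) + 107)*C(A(-2)) = ((1 - 7*(-5)*(-10)) + 107)*(8*sqrt(2)*sqrt(-2)) = ((1 - 350) + 107)*(8*sqrt(2)*(I*sqrt(2))) = (-349 + 107)*(16*I) = -3872*I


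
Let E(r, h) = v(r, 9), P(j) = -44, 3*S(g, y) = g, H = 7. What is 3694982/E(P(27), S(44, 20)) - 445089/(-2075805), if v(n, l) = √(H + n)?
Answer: 148363/691935 - 3694982*I*√37/37 ≈ 0.21442 - 6.0745e+5*I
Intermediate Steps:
S(g, y) = g/3
v(n, l) = √(7 + n)
E(r, h) = √(7 + r)
3694982/E(P(27), S(44, 20)) - 445089/(-2075805) = 3694982/(√(7 - 44)) - 445089/(-2075805) = 3694982/(√(-37)) - 445089*(-1/2075805) = 3694982/((I*√37)) + 148363/691935 = 3694982*(-I*√37/37) + 148363/691935 = -3694982*I*√37/37 + 148363/691935 = 148363/691935 - 3694982*I*√37/37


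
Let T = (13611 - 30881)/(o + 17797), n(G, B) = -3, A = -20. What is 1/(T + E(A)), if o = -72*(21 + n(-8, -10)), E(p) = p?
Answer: -16501/347290 ≈ -0.047514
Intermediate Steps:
o = -1296 (o = -72*(21 - 3) = -72*18 = -1296)
T = -17270/16501 (T = (13611 - 30881)/(-1296 + 17797) = -17270/16501 ≈ -1.0466)
1/(T + E(A)) = 1/(-17270/16501 - 20) = 1/(-347290/16501) = -16501/347290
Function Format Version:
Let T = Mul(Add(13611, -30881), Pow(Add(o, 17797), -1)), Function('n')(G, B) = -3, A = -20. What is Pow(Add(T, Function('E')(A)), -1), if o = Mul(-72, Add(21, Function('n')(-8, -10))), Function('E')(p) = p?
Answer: Rational(-16501, 347290) ≈ -0.047514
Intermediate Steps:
o = -1296 (o = Mul(-72, Add(21, -3)) = Mul(-72, 18) = -1296)
T = Rational(-17270, 16501) (T = Mul(Add(13611, -30881), Pow(Add(-1296, 17797), -1)) = Mul(-17270, Pow(16501, -1)) = Mul(-17270, Rational(1, 16501)) = Rational(-17270, 16501) ≈ -1.0466)
Pow(Add(T, Function('E')(A)), -1) = Pow(Add(Rational(-17270, 16501), -20), -1) = Pow(Rational(-347290, 16501), -1) = Rational(-16501, 347290)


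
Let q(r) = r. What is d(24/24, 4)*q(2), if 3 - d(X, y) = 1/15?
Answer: 88/15 ≈ 5.8667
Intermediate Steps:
d(X, y) = 44/15 (d(X, y) = 3 - 1/15 = 44/15)
d(24/24, 4)*q(2) = (44/15)*2 = 88/15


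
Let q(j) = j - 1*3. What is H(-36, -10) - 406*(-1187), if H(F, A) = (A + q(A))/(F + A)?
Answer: 963845/2 ≈ 4.8192e+5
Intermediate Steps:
q(j) = -3 + j (q(j) = j - 3 = -3 + j)
H(F, A) = (-3 + 2*A)/(A + F) (H(F, A) = (A + (-3 + A))/(F + A) = (-3 + 2*A)/(A + F))
H(-36, -10) - 406*(-1187) = (-3 + 2*(-10))/(-10 - 36) - 406*(-1187) = (-3 - 20)/(-46) + 481922 = -1/46*(-23) + 481922 = ½ + 481922 = 963845/2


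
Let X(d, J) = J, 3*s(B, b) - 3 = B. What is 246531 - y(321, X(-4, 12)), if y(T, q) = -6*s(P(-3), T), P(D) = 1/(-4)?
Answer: 493073/2 ≈ 2.4654e+5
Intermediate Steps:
P(D) = -¼
s(B, b) = 1 + B/3
y(T, q) = -11/2 (y(T, q) = -6*(1 + (⅓)*(-¼)) = -6*(1 - 1/12) = -6*11/12 = -11/2)
246531 - y(321, X(-4, 12)) = 246531 - 1*(-11/2) = 246531 + 11/2 = 493073/2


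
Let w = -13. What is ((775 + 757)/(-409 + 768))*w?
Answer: -19916/359 ≈ -55.476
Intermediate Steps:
((775 + 757)/(-409 + 768))*w = ((775 + 757)/(-409 + 768))*(-13) = (1532/359)*(-13) = -19916/359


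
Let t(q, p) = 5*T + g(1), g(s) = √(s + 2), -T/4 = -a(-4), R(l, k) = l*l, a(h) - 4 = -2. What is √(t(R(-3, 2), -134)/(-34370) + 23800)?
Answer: √(28114864845200 - 34370*√3)/34370 ≈ 154.27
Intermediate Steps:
a(h) = 2 (a(h) = 4 - 2 = 2)
R(l, k) = l²
T = 8 (T = -(-4)*2 = -4*(-2) = 8)
g(s) = √(2 + s)
t(q, p) = 40 + √3 (t(q, p) = 5*8 + √(2 + 1) = 40 + √3)
√(t(R(-3, 2), -134)/(-34370) + 23800) = √((40 + √3)/(-34370) + 23800) = √((40 + √3)*(-1/34370) + 23800) = √((-4/3437 - √3/34370) + 23800) = √(81800596/3437 - √3/34370)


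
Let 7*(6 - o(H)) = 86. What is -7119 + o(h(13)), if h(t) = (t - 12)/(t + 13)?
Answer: -49877/7 ≈ -7125.3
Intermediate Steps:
h(t) = (-12 + t)/(13 + t)
o(H) = -44/7 (o(H) = 6 - ⅐*86 = 6 - 86/7 = -44/7)
-7119 + o(h(13)) = -7119 - 44/7 = -49877/7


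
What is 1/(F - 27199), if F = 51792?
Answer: 1/24593 ≈ 4.0662e-5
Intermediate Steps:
1/(F - 27199) = 1/(51792 - 27199) = 1/24593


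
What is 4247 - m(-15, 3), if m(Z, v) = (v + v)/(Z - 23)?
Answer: 80696/19 ≈ 4247.2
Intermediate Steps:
m(Z, v) = 2*v/(-23 + Z) (m(Z, v) = (2*v)/(-23 + Z) = 2*v/(-23 + Z))
4247 - m(-15, 3) = 4247 - 2*3/(-23 - 15) = 4247 - 2*3/(-38) = 4247 - 2*3*(-1)/38 = 4247 - 1*(-3/19) = 4247 + 3/19 = 80696/19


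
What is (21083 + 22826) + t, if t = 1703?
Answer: 45612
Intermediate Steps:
(21083 + 22826) + t = (21083 + 22826) + 1703 = 43909 + 1703 = 45612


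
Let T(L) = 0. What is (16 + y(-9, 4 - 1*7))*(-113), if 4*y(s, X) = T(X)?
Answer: -1808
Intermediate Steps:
y(s, X) = 0 (y(s, X) = (¼)*0 = 0)
(16 + y(-9, 4 - 1*7))*(-113) = (16 + 0)*(-113) = 16*(-113) = -1808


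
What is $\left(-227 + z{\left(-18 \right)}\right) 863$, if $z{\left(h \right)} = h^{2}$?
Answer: $83711$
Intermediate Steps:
$\left(-227 + z{\left(-18 \right)}\right) 863 = \left(-227 + \left(-18\right)^{2}\right) 863 = \left(-227 + 324\right) 863 = 97 \cdot 863 = 83711$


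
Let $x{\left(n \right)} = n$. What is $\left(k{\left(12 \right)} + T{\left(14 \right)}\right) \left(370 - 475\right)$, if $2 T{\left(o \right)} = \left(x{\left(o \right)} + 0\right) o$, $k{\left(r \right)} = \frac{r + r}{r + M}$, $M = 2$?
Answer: $-10470$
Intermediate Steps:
$k{\left(r \right)} = \frac{2 r}{2 + r}$ ($k{\left(r \right)} = \frac{r + r}{r + 2} = \frac{2 r}{2 + r}$)
$T{\left(o \right)} = \frac{o^{2}}{2}$ ($T{\left(o \right)} = \frac{\left(o + 0\right) o}{2} = \frac{o o}{2} = \frac{o^{2}}{2}$)
$\left(k{\left(12 \right)} + T{\left(14 \right)}\right) \left(370 - 475\right) = \left(2 \cdot 12 \frac{1}{2 + 12} + \frac{14^{2}}{2}\right) \left(370 - 475\right) = \left(2 \cdot 12 \cdot \frac{1}{14} + \frac{1}{2} \cdot 196\right) \left(-105\right) = \left(2 \cdot 12 \cdot \frac{1}{14} + 98\right) \left(-105\right) = \left(\frac{12}{7} + 98\right) \left(-105\right) = \frac{698}{7} \left(-105\right) = -10470$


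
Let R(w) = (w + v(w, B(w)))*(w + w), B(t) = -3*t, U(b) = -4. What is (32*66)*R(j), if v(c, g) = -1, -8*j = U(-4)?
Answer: -1056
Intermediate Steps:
j = ½ (j = -⅛*(-4) = ½ ≈ 0.50000)
R(w) = 2*w*(-1 + w) (R(w) = (w - 1)*(w + w) = (-1 + w)*(2*w) = 2*w*(-1 + w))
(32*66)*R(j) = (32*66)*(2*(½)*(-1 + ½)) = 2112*(2*(½)*(-½)) = 2112*(-½) = -1056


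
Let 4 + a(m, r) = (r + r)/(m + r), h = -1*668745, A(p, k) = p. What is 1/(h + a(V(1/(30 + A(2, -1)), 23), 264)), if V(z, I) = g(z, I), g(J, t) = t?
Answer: -287/191930435 ≈ -1.4953e-6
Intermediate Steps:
V(z, I) = I
h = -668745
a(m, r) = -4 + 2*r/(m + r) (a(m, r) = -4 + (r + r)/(m + r) = -4 + (2*r)/(m + r) = -4 + 2*r/(m + r))
1/(h + a(V(1/(30 + A(2, -1)), 23), 264)) = 1/(-668745 + 2*(-1*264 - 2*23)/(23 + 264)) = 1/(-668745 + 2*(-264 - 46)/287) = 1/(-668745 + 2*(1/287)*(-310)) = 1/(-668745 - 620/287) = 1/(-191930435/287) = -287/191930435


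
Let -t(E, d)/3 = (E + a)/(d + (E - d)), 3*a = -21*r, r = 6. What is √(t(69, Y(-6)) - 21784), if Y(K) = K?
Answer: I*√11524357/23 ≈ 147.6*I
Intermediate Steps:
a = -42 (a = (-21*6)/3 = (⅓)*(-126) = -42)
t(E, d) = -3*(-42 + E)/E (t(E, d) = -3*(E - 42)/(d + (E - d)) = -3*(-42 + E)/E)
√(t(69, Y(-6)) - 21784) = √((-3 + 126/69) - 21784) = √((-3 + 126*(1/69)) - 21784) = √((-3 + 42/23) - 21784) = √(-27/23 - 21784) = √(-501059/23) = I*√11524357/23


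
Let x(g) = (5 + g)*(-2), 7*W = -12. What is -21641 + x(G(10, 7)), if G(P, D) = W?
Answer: -151533/7 ≈ -21648.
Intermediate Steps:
W = -12/7 (W = (⅐)*(-12) = -12/7 ≈ -1.7143)
G(P, D) = -12/7
x(g) = -10 - 2*g
-21641 + x(G(10, 7)) = -21641 + (-10 - 2*(-12/7)) = -21641 + (-10 + 24/7) = -21641 - 46/7 = -151533/7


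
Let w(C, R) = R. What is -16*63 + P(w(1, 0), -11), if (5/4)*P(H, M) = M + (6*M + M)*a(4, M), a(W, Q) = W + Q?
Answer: -2928/5 ≈ -585.60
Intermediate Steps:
a(W, Q) = Q + W
P(H, M) = 4*M/5 + 28*M*(4 + M)/5 (P(H, M) = 4*(M + (6*M + M)*(M + 4))/5 = 4*(M + (7*M)*(4 + M))/5 = 4*(M + 7*M*(4 + M))/5 = 4*M/5 + 28*M*(4 + M)/5)
-16*63 + P(w(1, 0), -11) = -16*63 + (⅘)*(-11)*(29 + 7*(-11)) = -1008 + (⅘)*(-11)*(29 - 77) = -1008 + (⅘)*(-11)*(-48) = -1008 + 2112/5 = -2928/5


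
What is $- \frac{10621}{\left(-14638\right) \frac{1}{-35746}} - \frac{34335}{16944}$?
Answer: $- \frac{82479900703}{3179824} \approx -25939.0$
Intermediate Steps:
$- \frac{10621}{\left(-14638\right) \frac{1}{-35746}} - \frac{34335}{16944} = - \frac{10621}{\left(-14638\right) \left(- \frac{1}{35746}\right)} - \frac{11445}{5648} = - \frac{10621}{\frac{7319}{17873}} - \frac{11445}{5648} = \left(-10621\right) \frac{17873}{7319} - \frac{11445}{5648} = - \frac{14602241}{563} - \frac{11445}{5648} = - \frac{82479900703}{3179824}$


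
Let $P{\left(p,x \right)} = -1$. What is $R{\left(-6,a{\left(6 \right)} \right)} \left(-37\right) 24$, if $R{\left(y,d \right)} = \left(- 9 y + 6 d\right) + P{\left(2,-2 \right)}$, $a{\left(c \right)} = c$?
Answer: $-79032$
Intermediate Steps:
$R{\left(y,d \right)} = -1 - 9 y + 6 d$ ($R{\left(y,d \right)} = \left(- 9 y + 6 d\right) - 1 = -1 - 9 y + 6 d$)
$R{\left(-6,a{\left(6 \right)} \right)} \left(-37\right) 24 = \left(-1 - -54 + 6 \cdot 6\right) \left(-37\right) 24 = \left(-1 + 54 + 36\right) \left(-37\right) 24 = 89 \left(-37\right) 24 = \left(-3293\right) 24 = -79032$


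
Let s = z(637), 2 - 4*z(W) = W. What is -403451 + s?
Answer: -1614439/4 ≈ -4.0361e+5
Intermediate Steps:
z(W) = ½ - W/4
s = -635/4 (s = ½ - ¼*637 = ½ - 637/4 = -635/4 ≈ -158.75)
-403451 + s = -403451 - 635/4 = -1614439/4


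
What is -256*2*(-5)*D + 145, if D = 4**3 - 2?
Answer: 158865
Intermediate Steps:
D = 62 (D = 64 - 2 = 62)
-256*2*(-5)*D + 145 = -256*2*(-5)*62 + 145 = -(-2560)*62 + 145 = -256*(-620) + 145 = 158720 + 145 = 158865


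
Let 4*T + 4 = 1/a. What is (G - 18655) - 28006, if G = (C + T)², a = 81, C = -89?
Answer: -4048037855/104976 ≈ -38562.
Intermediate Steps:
T = -323/324 (T = -1 + (¼)/81 = -1 + (¼)*(1/81) = -1 + 1/324 = -323/324 ≈ -0.99691)
G = 850247281/104976 (G = (-89 - 323/324)² = (-29159/324)² = 850247281/104976 ≈ 8099.4)
(G - 18655) - 28006 = (850247281/104976 - 18655) - 28006 = -1108079999/104976 - 28006 = -4048037855/104976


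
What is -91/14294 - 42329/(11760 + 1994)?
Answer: -21653655/7021417 ≈ -3.0839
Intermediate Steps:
-91/14294 - 42329/(11760 + 1994) = -91*1/14294 - 42329/13754 = -13/2042 - 42329*1/13754 = -13/2042 - 42329/13754 = -21653655/7021417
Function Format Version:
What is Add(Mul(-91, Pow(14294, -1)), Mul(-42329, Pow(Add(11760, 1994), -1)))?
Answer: Rational(-21653655, 7021417) ≈ -3.0839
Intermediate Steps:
Add(Mul(-91, Pow(14294, -1)), Mul(-42329, Pow(Add(11760, 1994), -1))) = Add(Mul(-91, Rational(1, 14294)), Mul(-42329, Pow(13754, -1))) = Add(Rational(-13, 2042), Mul(-42329, Rational(1, 13754))) = Add(Rational(-13, 2042), Rational(-42329, 13754)) = Rational(-21653655, 7021417)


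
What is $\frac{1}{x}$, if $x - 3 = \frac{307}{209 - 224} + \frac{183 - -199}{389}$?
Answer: $- \frac{5835}{96188} \approx -0.060662$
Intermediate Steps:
$x = - \frac{96188}{5835}$ ($x = 3 + \left(\frac{307}{209 - 224} + \frac{183 - -199}{389}\right) = 3 + \left(\frac{307}{-15} + \left(183 + 199\right) \frac{1}{389}\right) = 3 + \left(307 \left(- \frac{1}{15}\right) + 382 \cdot \frac{1}{389}\right) = 3 + \left(- \frac{307}{15} + \frac{382}{389}\right) = 3 - \frac{113693}{5835} = - \frac{96188}{5835} \approx -16.485$)
$\frac{1}{x} = \frac{1}{- \frac{96188}{5835}} = - \frac{5835}{96188}$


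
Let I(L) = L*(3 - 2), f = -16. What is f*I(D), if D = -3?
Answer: 48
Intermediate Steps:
I(L) = L (I(L) = L*1 = L)
f*I(D) = -16*(-3) = 48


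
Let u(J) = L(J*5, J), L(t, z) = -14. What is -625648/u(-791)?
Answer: 312824/7 ≈ 44689.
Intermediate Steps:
u(J) = -14
-625648/u(-791) = -625648/(-14) = -625648*(-1/14) = 312824/7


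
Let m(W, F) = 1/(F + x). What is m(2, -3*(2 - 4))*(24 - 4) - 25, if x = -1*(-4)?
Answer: -23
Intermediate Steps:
x = 4
m(W, F) = 1/(4 + F) (m(W, F) = 1/(F + 4) = 1/(4 + F))
m(2, -3*(2 - 4))*(24 - 4) - 25 = (24 - 4)/(4 - 3*(2 - 4)) - 25 = 20/(4 - 3*(-2)) - 25 = 20/(4 + 6) - 25 = 20/10 - 25 = (⅒)*20 - 25 = 2 - 25 = -23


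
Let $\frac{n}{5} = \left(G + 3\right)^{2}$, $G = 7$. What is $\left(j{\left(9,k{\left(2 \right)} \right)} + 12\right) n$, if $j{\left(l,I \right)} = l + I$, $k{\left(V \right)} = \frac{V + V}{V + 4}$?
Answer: $\frac{32500}{3} \approx 10833.0$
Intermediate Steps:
$k{\left(V \right)} = \frac{2 V}{4 + V}$
$n = 500$ ($n = 5 \left(7 + 3\right)^{2} = 5 \cdot 10^{2} = 5 \cdot 100 = 500$)
$j{\left(l,I \right)} = I + l$
$\left(j{\left(9,k{\left(2 \right)} \right)} + 12\right) n = \left(\left(2 \cdot 2 \frac{1}{4 + 2} + 9\right) + 12\right) 500 = \left(\left(2 \cdot 2 \cdot \frac{1}{6} + 9\right) + 12\right) 500 = \left(\left(\frac{2}{3} + 9\right) + 12\right) 500 = \left(\frac{29}{3} + 12\right) 500 = \frac{65}{3} \cdot 500 = \frac{32500}{3}$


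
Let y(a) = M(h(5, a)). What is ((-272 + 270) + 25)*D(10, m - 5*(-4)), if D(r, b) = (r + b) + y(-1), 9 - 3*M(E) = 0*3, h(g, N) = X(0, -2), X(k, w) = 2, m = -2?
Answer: 713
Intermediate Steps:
h(g, N) = 2
M(E) = 3 (M(E) = 3 - 0*3 = 3 - ⅓*0 = 3 + 0 = 3)
y(a) = 3
D(r, b) = 3 + b + r (D(r, b) = (r + b) + 3 = (b + r) + 3 = 3 + b + r)
((-272 + 270) + 25)*D(10, m - 5*(-4)) = ((-272 + 270) + 25)*(3 + (-2 - 5*(-4)) + 10) = (-2 + 25)*(3 + (-2 + 20) + 10) = 23*(3 + 18 + 10) = 23*31 = 713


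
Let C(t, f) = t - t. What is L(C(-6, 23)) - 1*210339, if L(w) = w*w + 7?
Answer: -210332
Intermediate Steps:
C(t, f) = 0
L(w) = 7 + w² (L(w) = w² + 7 = 7 + w²)
L(C(-6, 23)) - 1*210339 = (7 + 0²) - 1*210339 = (7 + 0) - 210339 = 7 - 210339 = -210332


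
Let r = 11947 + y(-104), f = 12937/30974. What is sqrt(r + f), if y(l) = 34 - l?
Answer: sqrt(40119767682)/1822 ≈ 109.93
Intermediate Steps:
f = 761/1822 (f = 12937*(1/30974) = 761/1822 ≈ 0.41767)
r = 12085 (r = 11947 + (34 - 1*(-104)) = 11947 + (34 + 104) = 11947 + 138 = 12085)
sqrt(r + f) = sqrt(12085 + 761/1822) = sqrt(22019631/1822) = sqrt(40119767682)/1822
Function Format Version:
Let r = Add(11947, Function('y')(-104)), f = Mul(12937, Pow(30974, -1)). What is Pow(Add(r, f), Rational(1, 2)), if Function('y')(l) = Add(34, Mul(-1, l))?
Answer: Mul(Rational(1, 1822), Pow(40119767682, Rational(1, 2))) ≈ 109.93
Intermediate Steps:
f = Rational(761, 1822) (f = Mul(12937, Rational(1, 30974)) = Rational(761, 1822) ≈ 0.41767)
r = 12085 (r = Add(11947, Add(34, Mul(-1, -104))) = Add(11947, Add(34, 104)) = Add(11947, 138) = 12085)
Pow(Add(r, f), Rational(1, 2)) = Pow(Add(12085, Rational(761, 1822)), Rational(1, 2)) = Pow(Rational(22019631, 1822), Rational(1, 2)) = Mul(Rational(1, 1822), Pow(40119767682, Rational(1, 2)))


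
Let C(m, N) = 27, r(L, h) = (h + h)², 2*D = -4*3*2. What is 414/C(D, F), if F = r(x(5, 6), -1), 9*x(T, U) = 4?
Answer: 46/3 ≈ 15.333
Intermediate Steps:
x(T, U) = 4/9 (x(T, U) = (⅑)*4 = 4/9)
D = -12 (D = (-4*3*2)/2 = (-12*2)/2 = (½)*(-24) = -12)
r(L, h) = 4*h² (r(L, h) = (2*h)² = 4*h²)
F = 4 (F = 4*(-1)² = 4*1 = 4)
414/C(D, F) = 414/27 = 414*(1/27) = 46/3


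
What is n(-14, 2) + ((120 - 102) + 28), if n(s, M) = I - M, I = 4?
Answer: 48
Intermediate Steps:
n(s, M) = 4 - M
n(-14, 2) + ((120 - 102) + 28) = (4 - 1*2) + ((120 - 102) + 28) = (4 - 2) + (18 + 28) = 2 + 46 = 48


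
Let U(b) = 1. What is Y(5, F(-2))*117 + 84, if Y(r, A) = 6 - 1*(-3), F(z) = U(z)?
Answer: 1137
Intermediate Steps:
F(z) = 1
Y(r, A) = 9 (Y(r, A) = 6 + 3 = 9)
Y(5, F(-2))*117 + 84 = 9*117 + 84 = 1053 + 84 = 1137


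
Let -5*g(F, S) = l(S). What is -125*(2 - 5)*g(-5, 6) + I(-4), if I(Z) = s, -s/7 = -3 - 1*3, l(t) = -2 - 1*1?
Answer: 267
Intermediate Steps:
l(t) = -3 (l(t) = -2 - 1 = -3)
g(F, S) = 3/5 (g(F, S) = -1/5*(-3) = 3/5)
s = 42 (s = -7*(-3 - 1*3) = -7*(-3 - 3) = -7*(-6) = 42)
I(Z) = 42
-125*(2 - 5)*g(-5, 6) + I(-4) = -125*(2 - 5)*3/5 + 42 = -(-375)*3/5 + 42 = -125*(-9/5) + 42 = 225 + 42 = 267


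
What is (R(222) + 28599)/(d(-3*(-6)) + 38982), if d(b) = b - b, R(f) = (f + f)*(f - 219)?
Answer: 9977/12994 ≈ 0.76782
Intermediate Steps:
R(f) = 2*f*(-219 + f) (R(f) = (2*f)*(-219 + f) = 2*f*(-219 + f))
d(b) = 0
(R(222) + 28599)/(d(-3*(-6)) + 38982) = (2*222*(-219 + 222) + 28599)/(0 + 38982) = (2*222*3 + 28599)/38982 = (1332 + 28599)*(1/38982) = 29931*(1/38982) = 9977/12994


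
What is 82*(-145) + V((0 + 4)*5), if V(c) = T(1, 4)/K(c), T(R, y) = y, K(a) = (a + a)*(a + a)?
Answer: -4755999/400 ≈ -11890.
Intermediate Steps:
K(a) = 4*a² (K(a) = (2*a)*(2*a) = 4*a²)
V(c) = c⁻² (V(c) = 4/((4*c²)) = 4*(1/(4*c²)) = c⁻²)
82*(-145) + V((0 + 4)*5) = 82*(-145) + ((0 + 4)*5)⁻² = -11890 + (4*5)⁻² = -11890 + 20⁻² = -11890 + 1/400 = -4755999/400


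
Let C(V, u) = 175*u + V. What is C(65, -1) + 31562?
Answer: 31452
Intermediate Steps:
C(V, u) = V + 175*u
C(65, -1) + 31562 = (65 + 175*(-1)) + 31562 = (65 - 175) + 31562 = -110 + 31562 = 31452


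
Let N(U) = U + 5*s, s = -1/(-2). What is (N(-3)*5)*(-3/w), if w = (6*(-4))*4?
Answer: -5/64 ≈ -0.078125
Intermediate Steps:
s = 1/2 (s = -1*(-1/2) = 1/2 ≈ 0.50000)
N(U) = 5/2 + U (N(U) = U + 5*(1/2) = U + 5/2 = 5/2 + U)
w = -96 (w = -24*4 = -96)
(N(-3)*5)*(-3/w) = ((5/2 - 3)*5)*(-3/(-96)) = (-1/2*5)*(-3*(-1/96)) = -5/2*1/32 = -5/64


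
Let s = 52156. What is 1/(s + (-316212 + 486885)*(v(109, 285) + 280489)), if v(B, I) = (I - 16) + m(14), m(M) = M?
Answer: 1/47920251712 ≈ 2.0868e-11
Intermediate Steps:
v(B, I) = -2 + I (v(B, I) = (I - 16) + 14 = (-16 + I) + 14 = -2 + I)
1/(s + (-316212 + 486885)*(v(109, 285) + 280489)) = 1/(52156 + (-316212 + 486885)*((-2 + 285) + 280489)) = 1/(52156 + 170673*(283 + 280489)) = 1/(52156 + 170673*280772) = 1/(52156 + 47920199556) = 1/47920251712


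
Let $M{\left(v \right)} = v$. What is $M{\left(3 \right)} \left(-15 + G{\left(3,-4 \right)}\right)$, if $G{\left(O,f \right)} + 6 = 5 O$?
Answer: $-18$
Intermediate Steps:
$G{\left(O,f \right)} = -6 + 5 O$
$M{\left(3 \right)} \left(-15 + G{\left(3,-4 \right)}\right) = 3 \left(-15 + \left(-6 + 5 \cdot 3\right)\right) = 3 \left(-15 + \left(-6 + 15\right)\right) = 3 \left(-15 + 9\right) = 3 \left(-6\right) = -18$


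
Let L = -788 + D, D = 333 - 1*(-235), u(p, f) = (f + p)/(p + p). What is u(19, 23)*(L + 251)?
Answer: 651/19 ≈ 34.263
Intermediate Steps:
u(p, f) = (f + p)/(2*p) (u(p, f) = (f + p)/((2*p)) = (f + p)*(1/(2*p)) = (f + p)/(2*p))
D = 568 (D = 333 + 235 = 568)
L = -220 (L = -788 + 568 = -220)
u(19, 23)*(L + 251) = ((½)*(23 + 19)/19)*(-220 + 251) = ((½)*(1/19)*42)*31 = (21/19)*31 = 651/19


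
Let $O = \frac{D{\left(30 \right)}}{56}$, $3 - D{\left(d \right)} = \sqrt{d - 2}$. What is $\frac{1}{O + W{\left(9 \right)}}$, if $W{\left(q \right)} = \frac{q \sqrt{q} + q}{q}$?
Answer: $\frac{12712}{51501} + \frac{112 \sqrt{7}}{51501} \approx 0.25258$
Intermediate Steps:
$D{\left(d \right)} = 3 - \sqrt{-2 + d}$ ($D{\left(d \right)} = 3 - \sqrt{d - 2} = 3 - \sqrt{-2 + d}$)
$O = \frac{3}{56} - \frac{\sqrt{7}}{28}$ ($O = \frac{3 - \sqrt{-2 + 30}}{56} = \left(3 - \sqrt{28}\right) \frac{1}{56} = \left(3 - 2 \sqrt{7}\right) \frac{1}{56} = \frac{3}{56} - \frac{\sqrt{7}}{28} \approx -0.04092$)
$W{\left(q \right)} = \frac{q + q^{\frac{3}{2}}}{q}$ ($W{\left(q \right)} = \frac{q^{\frac{3}{2}} + q}{q} = \frac{q + q^{\frac{3}{2}}}{q}$)
$\frac{1}{O + W{\left(9 \right)}} = \frac{1}{\left(\frac{3}{56} - \frac{\sqrt{7}}{28}\right) + \left(1 + \sqrt{9}\right)} = \frac{1}{\left(\frac{3}{56} - \frac{\sqrt{7}}{28}\right) + \left(1 + 3\right)} = \frac{1}{\left(\frac{3}{56} - \frac{\sqrt{7}}{28}\right) + 4} = \frac{1}{\frac{227}{56} - \frac{\sqrt{7}}{28}}$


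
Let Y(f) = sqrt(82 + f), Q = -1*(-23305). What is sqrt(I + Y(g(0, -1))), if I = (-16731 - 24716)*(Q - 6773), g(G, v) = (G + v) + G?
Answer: I*sqrt(685201795) ≈ 26176.0*I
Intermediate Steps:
g(G, v) = v + 2*G
Q = 23305
I = -685201804 (I = (-16731 - 24716)*(23305 - 6773) = -41447*16532 = -685201804)
sqrt(I + Y(g(0, -1))) = sqrt(-685201804 + sqrt(82 + (-1 + 2*0))) = sqrt(-685201804 + sqrt(82 + (-1 + 0))) = sqrt(-685201804 + sqrt(82 - 1)) = sqrt(-685201804 + sqrt(81)) = sqrt(-685201804 + 9) = sqrt(-685201795) = I*sqrt(685201795)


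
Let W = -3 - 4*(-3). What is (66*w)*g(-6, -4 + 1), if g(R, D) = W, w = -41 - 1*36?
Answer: -45738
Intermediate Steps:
w = -77 (w = -41 - 36 = -77)
W = 9 (W = -3 + 12 = 9)
g(R, D) = 9
(66*w)*g(-6, -4 + 1) = (66*(-77))*9 = -5082*9 = -45738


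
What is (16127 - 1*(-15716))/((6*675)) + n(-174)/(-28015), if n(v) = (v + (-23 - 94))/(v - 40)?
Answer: 9545214674/1214030025 ≈ 7.8624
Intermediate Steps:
n(v) = (-117 + v)/(-40 + v) (n(v) = (v - 117)/(-40 + v) = (-117 + v)/(-40 + v))
(16127 - 1*(-15716))/((6*675)) + n(-174)/(-28015) = (16127 - 1*(-15716))/((6*675)) + ((-117 - 174)/(-40 - 174))/(-28015) = (16127 + 15716)/4050 + (-291/(-214))*(-1/28015) = 31843*(1/4050) - 1/214*(-291)*(-1/28015) = 31843/4050 + (291/214)*(-1/28015) = 31843/4050 - 291/5995210 = 9545214674/1214030025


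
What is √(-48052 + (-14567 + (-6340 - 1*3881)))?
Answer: 2*I*√18210 ≈ 269.89*I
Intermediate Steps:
√(-48052 + (-14567 + (-6340 - 1*3881))) = √(-48052 + (-14567 + (-6340 - 3881))) = √(-48052 + (-14567 - 10221)) = √(-48052 - 24788) = √(-72840) = 2*I*√18210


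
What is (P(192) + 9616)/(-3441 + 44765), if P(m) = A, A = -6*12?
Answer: 2386/10331 ≈ 0.23096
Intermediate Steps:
A = -72
P(m) = -72
(P(192) + 9616)/(-3441 + 44765) = (-72 + 9616)/(-3441 + 44765) = 9544/41324 = 9544*(1/41324) = 2386/10331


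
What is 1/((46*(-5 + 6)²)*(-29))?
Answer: -1/1334 ≈ -0.00074963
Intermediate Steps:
1/((46*(-5 + 6)²)*(-29)) = 1/((46*1²)*(-29)) = 1/((46*1)*(-29)) = 1/(46*(-29)) = 1/(-1334) = -1/1334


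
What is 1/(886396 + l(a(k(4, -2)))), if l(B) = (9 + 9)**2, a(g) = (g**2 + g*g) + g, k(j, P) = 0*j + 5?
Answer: 1/886720 ≈ 1.1278e-6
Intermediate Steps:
k(j, P) = 5 (k(j, P) = 0 + 5 = 5)
a(g) = g + 2*g**2 (a(g) = (g**2 + g**2) + g = 2*g**2 + g = g + 2*g**2)
l(B) = 324 (l(B) = 18**2 = 324)
1/(886396 + l(a(k(4, -2)))) = 1/(886396 + 324) = 1/886720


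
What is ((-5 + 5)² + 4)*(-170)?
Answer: -680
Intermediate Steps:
((-5 + 5)² + 4)*(-170) = (0² + 4)*(-170) = (0 + 4)*(-170) = 4*(-170) = -680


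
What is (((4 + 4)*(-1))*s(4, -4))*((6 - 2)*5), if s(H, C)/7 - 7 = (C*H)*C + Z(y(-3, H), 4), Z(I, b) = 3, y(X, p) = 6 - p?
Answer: -82880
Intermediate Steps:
s(H, C) = 70 + 7*H*C**2 (s(H, C) = 49 + 7*((C*H)*C + 3) = 49 + 7*(H*C**2 + 3) = 49 + 7*(3 + H*C**2) = 49 + (21 + 7*H*C**2) = 70 + 7*H*C**2)
(((4 + 4)*(-1))*s(4, -4))*((6 - 2)*5) = (((4 + 4)*(-1))*(70 + 7*4*(-4)**2))*((6 - 2)*5) = ((8*(-1))*(70 + 7*4*16))*(4*5) = -8*(70 + 448)*20 = -8*518*20 = -4144*20 = -82880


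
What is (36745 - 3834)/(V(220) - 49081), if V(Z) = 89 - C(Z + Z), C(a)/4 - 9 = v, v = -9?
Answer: -32911/48992 ≈ -0.67176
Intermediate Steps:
C(a) = 0 (C(a) = 36 + 4*(-9) = 36 - 36 = 0)
V(Z) = 89 (V(Z) = 89 - 1*0 = 89 + 0 = 89)
(36745 - 3834)/(V(220) - 49081) = (36745 - 3834)/(89 - 49081) = 32911/(-48992) = 32911*(-1/48992) = -32911/48992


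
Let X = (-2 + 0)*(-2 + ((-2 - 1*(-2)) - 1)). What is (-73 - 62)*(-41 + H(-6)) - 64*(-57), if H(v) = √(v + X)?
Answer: 9183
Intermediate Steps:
X = 6 (X = -2*(-2 + ((-2 + 2) - 1)) = -2*(-2 + (0 - 1)) = -2*(-2 - 1) = -2*(-3) = 6)
H(v) = √(6 + v) (H(v) = √(v + 6) = √(6 + v))
(-73 - 62)*(-41 + H(-6)) - 64*(-57) = (-73 - 62)*(-41 + √(6 - 6)) - 64*(-57) = -135*(-41 + √0) + 3648 = -135*(-41 + 0) + 3648 = -135*(-41) + 3648 = 5535 + 3648 = 9183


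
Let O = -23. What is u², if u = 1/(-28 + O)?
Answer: 1/2601 ≈ 0.00038447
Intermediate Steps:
u = -1/51 (u = 1/(-28 - 23) = 1/(-51) = -1/51 ≈ -0.019608)
u² = (-1/51)² = 1/2601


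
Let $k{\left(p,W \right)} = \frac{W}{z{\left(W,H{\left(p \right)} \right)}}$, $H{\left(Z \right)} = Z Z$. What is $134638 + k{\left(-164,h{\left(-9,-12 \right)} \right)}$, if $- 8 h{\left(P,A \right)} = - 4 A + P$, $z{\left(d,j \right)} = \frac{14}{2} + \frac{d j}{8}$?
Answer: $\frac{17645925595}{131062} \approx 1.3464 \cdot 10^{5}$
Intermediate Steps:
$H{\left(Z \right)} = Z^{2}$
$z{\left(d,j \right)} = 7 + \frac{d j}{8}$ ($z{\left(d,j \right)} = 14 \cdot \frac{1}{2} + d j \frac{1}{8} = 7 + \frac{d j}{8}$)
$h{\left(P,A \right)} = \frac{A}{2} - \frac{P}{8}$ ($h{\left(P,A \right)} = - \frac{- 4 A + P}{8} = - \frac{P - 4 A}{8} = \frac{A}{2} - \frac{P}{8}$)
$k{\left(p,W \right)} = \frac{W}{7 + \frac{W p^{2}}{8}}$
$134638 + k{\left(-164,h{\left(-9,-12 \right)} \right)} = 134638 + \frac{8 \left(\frac{1}{2} \left(-12\right) - - \frac{9}{8}\right)}{56 + \left(\frac{1}{2} \left(-12\right) - - \frac{9}{8}\right) \left(-164\right)^{2}} = 134638 + \frac{8 \left(-6 + \frac{9}{8}\right)}{56 + \left(-6 + \frac{9}{8}\right) 26896} = 134638 + 8 \left(- \frac{39}{8}\right) \frac{1}{56 - 131118} = 134638 + 8 \left(- \frac{39}{8}\right) \frac{1}{-131062} = 134638 + 8 \left(- \frac{39}{8}\right) \left(- \frac{1}{131062}\right) = 134638 + \frac{39}{131062} = \frac{17645925595}{131062}$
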